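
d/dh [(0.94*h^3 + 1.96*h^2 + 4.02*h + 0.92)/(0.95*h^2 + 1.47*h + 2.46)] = (0.893*h^4 + 2.7636*h^3 + 5.9994*h^2 + 7.8952*h + 8.5368)/(0.9025*h^4 + 2.793*h^3 + 6.8349*h^2 + 7.2324*h + 6.0516)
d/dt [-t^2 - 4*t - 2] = -2*t - 4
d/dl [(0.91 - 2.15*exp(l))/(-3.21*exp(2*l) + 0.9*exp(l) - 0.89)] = (-6.9015*exp(2*l) + 5.8422*exp(l) + 1.0945)*exp(l)/(10.3041*exp(4*l) - 5.778*exp(3*l) + 6.5238*exp(2*l) - 1.602*exp(l) + 0.7921)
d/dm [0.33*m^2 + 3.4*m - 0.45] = 0.66*m + 3.4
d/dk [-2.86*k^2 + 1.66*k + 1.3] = 1.66 - 5.72*k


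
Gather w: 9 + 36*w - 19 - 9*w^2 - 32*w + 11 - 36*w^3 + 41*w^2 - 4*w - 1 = -36*w^3 + 32*w^2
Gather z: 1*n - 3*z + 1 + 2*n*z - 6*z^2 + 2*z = n - 6*z^2 + z*(2*n - 1) + 1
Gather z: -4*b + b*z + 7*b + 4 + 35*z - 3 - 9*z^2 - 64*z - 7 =3*b - 9*z^2 + z*(b - 29) - 6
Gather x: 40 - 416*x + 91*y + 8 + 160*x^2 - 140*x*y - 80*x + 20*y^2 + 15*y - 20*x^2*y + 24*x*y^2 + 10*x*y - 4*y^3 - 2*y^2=x^2*(160 - 20*y) + x*(24*y^2 - 130*y - 496) - 4*y^3 + 18*y^2 + 106*y + 48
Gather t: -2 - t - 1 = -t - 3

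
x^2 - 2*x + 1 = (x - 1)^2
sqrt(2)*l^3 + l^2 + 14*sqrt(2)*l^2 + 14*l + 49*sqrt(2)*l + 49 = (l + 7)^2*(sqrt(2)*l + 1)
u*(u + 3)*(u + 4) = u^3 + 7*u^2 + 12*u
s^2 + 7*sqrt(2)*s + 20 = (s + 2*sqrt(2))*(s + 5*sqrt(2))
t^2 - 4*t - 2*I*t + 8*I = (t - 4)*(t - 2*I)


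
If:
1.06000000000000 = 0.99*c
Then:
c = 1.07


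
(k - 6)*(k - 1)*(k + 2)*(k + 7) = k^4 + 2*k^3 - 43*k^2 - 44*k + 84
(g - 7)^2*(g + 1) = g^3 - 13*g^2 + 35*g + 49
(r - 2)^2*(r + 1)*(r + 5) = r^4 + 2*r^3 - 15*r^2 + 4*r + 20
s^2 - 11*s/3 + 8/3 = (s - 8/3)*(s - 1)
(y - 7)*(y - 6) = y^2 - 13*y + 42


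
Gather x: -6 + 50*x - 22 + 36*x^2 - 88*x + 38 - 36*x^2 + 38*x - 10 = 0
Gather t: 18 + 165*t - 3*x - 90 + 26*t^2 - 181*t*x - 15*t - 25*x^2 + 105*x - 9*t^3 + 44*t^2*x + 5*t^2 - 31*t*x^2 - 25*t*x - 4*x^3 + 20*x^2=-9*t^3 + t^2*(44*x + 31) + t*(-31*x^2 - 206*x + 150) - 4*x^3 - 5*x^2 + 102*x - 72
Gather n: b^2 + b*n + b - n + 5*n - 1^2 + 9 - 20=b^2 + b + n*(b + 4) - 12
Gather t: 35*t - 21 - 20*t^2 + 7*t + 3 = -20*t^2 + 42*t - 18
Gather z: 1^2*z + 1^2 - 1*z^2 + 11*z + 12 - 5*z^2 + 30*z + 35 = -6*z^2 + 42*z + 48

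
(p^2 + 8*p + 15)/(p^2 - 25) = (p + 3)/(p - 5)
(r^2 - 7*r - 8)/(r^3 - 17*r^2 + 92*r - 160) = (r + 1)/(r^2 - 9*r + 20)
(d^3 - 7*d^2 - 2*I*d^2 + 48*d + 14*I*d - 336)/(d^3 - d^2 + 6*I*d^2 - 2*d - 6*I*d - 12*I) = (d^2 - d*(7 + 8*I) + 56*I)/(d^2 - d - 2)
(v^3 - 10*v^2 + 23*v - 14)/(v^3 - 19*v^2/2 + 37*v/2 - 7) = 2*(v - 1)/(2*v - 1)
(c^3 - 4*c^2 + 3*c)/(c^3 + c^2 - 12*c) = (c - 1)/(c + 4)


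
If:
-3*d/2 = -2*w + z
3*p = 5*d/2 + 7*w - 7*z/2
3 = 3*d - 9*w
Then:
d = -6*z/5 - 4/5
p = -31*z/10 - 31/15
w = -2*z/5 - 3/5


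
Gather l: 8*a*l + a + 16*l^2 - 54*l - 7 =a + 16*l^2 + l*(8*a - 54) - 7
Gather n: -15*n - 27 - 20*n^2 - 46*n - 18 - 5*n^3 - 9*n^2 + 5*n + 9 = -5*n^3 - 29*n^2 - 56*n - 36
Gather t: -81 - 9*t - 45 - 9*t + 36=-18*t - 90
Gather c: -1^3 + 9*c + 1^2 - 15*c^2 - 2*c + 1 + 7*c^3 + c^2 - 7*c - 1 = 7*c^3 - 14*c^2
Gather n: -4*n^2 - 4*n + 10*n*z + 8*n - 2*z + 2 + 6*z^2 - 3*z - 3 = -4*n^2 + n*(10*z + 4) + 6*z^2 - 5*z - 1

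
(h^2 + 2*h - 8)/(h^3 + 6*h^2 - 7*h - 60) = (h - 2)/(h^2 + 2*h - 15)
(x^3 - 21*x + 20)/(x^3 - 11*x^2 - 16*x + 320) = (x^2 - 5*x + 4)/(x^2 - 16*x + 64)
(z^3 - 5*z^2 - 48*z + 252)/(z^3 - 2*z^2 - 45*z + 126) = (z - 6)/(z - 3)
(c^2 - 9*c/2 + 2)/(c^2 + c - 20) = (c - 1/2)/(c + 5)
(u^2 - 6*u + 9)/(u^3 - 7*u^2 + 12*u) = (u - 3)/(u*(u - 4))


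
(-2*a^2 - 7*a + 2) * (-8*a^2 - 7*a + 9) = 16*a^4 + 70*a^3 + 15*a^2 - 77*a + 18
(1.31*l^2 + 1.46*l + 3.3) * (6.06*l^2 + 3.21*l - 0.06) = 7.9386*l^4 + 13.0527*l^3 + 24.606*l^2 + 10.5054*l - 0.198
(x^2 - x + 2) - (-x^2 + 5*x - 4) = 2*x^2 - 6*x + 6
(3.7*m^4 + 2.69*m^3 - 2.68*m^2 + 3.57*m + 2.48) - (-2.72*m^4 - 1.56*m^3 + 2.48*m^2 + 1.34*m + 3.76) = 6.42*m^4 + 4.25*m^3 - 5.16*m^2 + 2.23*m - 1.28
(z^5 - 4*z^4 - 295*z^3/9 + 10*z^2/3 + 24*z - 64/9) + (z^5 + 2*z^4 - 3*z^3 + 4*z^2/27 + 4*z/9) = 2*z^5 - 2*z^4 - 322*z^3/9 + 94*z^2/27 + 220*z/9 - 64/9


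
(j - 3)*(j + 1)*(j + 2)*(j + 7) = j^4 + 7*j^3 - 7*j^2 - 55*j - 42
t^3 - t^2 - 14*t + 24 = (t - 3)*(t - 2)*(t + 4)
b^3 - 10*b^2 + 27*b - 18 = (b - 6)*(b - 3)*(b - 1)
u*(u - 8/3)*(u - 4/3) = u^3 - 4*u^2 + 32*u/9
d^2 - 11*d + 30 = (d - 6)*(d - 5)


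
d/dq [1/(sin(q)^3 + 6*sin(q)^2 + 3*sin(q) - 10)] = 3*(-4*sin(q) + cos(q)^2 - 2)*cos(q)/(sin(q)^3 + 6*sin(q)^2 + 3*sin(q) - 10)^2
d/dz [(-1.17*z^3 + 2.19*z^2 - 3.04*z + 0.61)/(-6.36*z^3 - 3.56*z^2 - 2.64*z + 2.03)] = (-3.5527136788005e-15*z^5 + 18.0936*z^4 - 32.4912*z^3 - 12.0905*z^2 + 13.2346*z - 4.5608)/(40.4496*z^6 + 45.2832*z^5 + 46.2544*z^4 - 7.0248*z^3 - 7.484*z^2 - 10.7184*z + 4.1209)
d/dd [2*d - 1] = 2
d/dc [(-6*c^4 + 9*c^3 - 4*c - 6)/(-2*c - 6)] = 3*(6*c^4 + 18*c^3 - 27*c^2 + 2)/(2*(c^2 + 6*c + 9))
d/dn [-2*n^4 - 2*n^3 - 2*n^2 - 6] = 2*n*(-4*n^2 - 3*n - 2)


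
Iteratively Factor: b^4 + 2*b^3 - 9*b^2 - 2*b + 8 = (b + 4)*(b^3 - 2*b^2 - b + 2) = (b - 1)*(b + 4)*(b^2 - b - 2) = (b - 2)*(b - 1)*(b + 4)*(b + 1)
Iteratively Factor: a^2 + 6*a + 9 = (a + 3)*(a + 3)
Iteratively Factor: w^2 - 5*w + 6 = (w - 2)*(w - 3)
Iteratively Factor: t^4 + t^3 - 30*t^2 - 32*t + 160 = (t - 2)*(t^3 + 3*t^2 - 24*t - 80) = (t - 2)*(t + 4)*(t^2 - t - 20) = (t - 5)*(t - 2)*(t + 4)*(t + 4)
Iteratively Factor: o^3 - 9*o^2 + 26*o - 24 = (o - 4)*(o^2 - 5*o + 6) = (o - 4)*(o - 3)*(o - 2)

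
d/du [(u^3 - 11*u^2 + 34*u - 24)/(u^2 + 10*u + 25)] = (u^3 + 15*u^2 - 144*u + 218)/(u^3 + 15*u^2 + 75*u + 125)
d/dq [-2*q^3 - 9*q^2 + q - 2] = -6*q^2 - 18*q + 1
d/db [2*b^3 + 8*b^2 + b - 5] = 6*b^2 + 16*b + 1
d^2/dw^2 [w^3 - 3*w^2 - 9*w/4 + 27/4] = 6*w - 6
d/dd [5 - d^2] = -2*d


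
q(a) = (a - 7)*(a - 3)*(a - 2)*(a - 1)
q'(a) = (a - 7)*(a - 3)*(a - 2) + (a - 7)*(a - 3)*(a - 1) + (a - 7)*(a - 2)*(a - 1) + (a - 3)*(a - 2)*(a - 1)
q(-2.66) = 932.53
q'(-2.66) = -716.19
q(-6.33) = 7593.83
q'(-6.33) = -3331.21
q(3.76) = -11.96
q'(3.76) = -23.18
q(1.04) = -0.45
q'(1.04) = -10.44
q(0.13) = 32.08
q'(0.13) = -69.87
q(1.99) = -0.05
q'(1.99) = 5.02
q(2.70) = 1.54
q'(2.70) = -2.38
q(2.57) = 1.70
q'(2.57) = -0.27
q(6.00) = -60.00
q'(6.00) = 13.00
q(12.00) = 4950.00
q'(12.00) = 2485.00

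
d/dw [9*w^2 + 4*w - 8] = 18*w + 4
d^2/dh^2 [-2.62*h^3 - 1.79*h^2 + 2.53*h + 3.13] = -15.72*h - 3.58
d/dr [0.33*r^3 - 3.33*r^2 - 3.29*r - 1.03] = 0.99*r^2 - 6.66*r - 3.29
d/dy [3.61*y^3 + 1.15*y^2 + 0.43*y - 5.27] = 10.83*y^2 + 2.3*y + 0.43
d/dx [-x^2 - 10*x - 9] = -2*x - 10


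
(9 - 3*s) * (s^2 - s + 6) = -3*s^3 + 12*s^2 - 27*s + 54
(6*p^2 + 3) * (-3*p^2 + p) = -18*p^4 + 6*p^3 - 9*p^2 + 3*p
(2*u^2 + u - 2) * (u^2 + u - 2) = 2*u^4 + 3*u^3 - 5*u^2 - 4*u + 4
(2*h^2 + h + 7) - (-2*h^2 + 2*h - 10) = 4*h^2 - h + 17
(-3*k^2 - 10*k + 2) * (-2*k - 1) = 6*k^3 + 23*k^2 + 6*k - 2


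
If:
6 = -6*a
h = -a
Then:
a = -1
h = 1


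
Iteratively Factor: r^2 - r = (r - 1)*(r)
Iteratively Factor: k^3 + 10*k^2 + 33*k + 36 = (k + 3)*(k^2 + 7*k + 12) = (k + 3)*(k + 4)*(k + 3)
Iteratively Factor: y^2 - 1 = (y + 1)*(y - 1)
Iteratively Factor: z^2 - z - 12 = (z - 4)*(z + 3)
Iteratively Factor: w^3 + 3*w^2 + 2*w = (w)*(w^2 + 3*w + 2) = w*(w + 1)*(w + 2)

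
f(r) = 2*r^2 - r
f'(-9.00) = -37.00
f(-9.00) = 171.00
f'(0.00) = -1.00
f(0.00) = 0.00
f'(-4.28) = -18.12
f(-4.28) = 40.92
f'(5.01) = 19.04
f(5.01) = 45.19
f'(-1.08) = -5.32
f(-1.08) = 3.41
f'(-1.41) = -6.64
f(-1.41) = 5.39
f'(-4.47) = -18.88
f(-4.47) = 44.43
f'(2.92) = 10.68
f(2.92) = 14.13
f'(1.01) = 3.04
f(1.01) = 1.03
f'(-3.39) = -14.56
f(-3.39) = 26.37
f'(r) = 4*r - 1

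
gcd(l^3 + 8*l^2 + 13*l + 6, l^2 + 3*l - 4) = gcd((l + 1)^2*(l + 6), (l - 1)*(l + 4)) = 1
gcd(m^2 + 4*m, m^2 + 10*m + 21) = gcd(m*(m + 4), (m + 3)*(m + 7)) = 1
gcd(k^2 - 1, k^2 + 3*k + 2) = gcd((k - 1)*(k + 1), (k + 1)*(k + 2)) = k + 1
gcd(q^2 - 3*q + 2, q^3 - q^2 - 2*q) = q - 2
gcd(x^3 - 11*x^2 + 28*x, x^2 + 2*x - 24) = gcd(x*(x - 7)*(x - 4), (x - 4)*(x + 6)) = x - 4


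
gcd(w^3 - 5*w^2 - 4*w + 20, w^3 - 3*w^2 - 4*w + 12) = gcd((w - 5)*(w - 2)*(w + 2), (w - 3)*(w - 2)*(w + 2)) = w^2 - 4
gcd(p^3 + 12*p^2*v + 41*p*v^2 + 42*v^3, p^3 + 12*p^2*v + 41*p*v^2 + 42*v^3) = p^3 + 12*p^2*v + 41*p*v^2 + 42*v^3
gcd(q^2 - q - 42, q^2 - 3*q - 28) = q - 7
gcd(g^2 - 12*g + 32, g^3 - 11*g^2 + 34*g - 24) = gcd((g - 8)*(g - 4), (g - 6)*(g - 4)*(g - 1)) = g - 4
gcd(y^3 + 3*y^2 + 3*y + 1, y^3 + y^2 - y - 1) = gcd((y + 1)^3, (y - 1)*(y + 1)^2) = y^2 + 2*y + 1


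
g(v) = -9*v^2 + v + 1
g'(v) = 1 - 18*v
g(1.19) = -10.55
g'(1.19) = -20.42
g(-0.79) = -5.41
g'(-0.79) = 15.22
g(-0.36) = -0.53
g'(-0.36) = 7.48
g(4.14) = -149.12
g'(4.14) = -73.52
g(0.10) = 1.01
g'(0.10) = -0.80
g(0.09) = 1.02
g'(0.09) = -0.62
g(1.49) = -17.49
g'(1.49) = -25.82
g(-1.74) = -27.99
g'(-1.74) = 32.32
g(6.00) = -317.00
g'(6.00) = -107.00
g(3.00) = -77.00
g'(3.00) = -53.00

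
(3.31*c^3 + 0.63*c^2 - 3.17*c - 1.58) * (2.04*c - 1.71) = 6.7524*c^4 - 4.3749*c^3 - 7.5441*c^2 + 2.1975*c + 2.7018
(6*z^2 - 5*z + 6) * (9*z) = 54*z^3 - 45*z^2 + 54*z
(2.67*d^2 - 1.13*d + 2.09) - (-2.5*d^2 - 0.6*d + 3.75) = 5.17*d^2 - 0.53*d - 1.66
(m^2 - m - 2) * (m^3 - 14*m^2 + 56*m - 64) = m^5 - 15*m^4 + 68*m^3 - 92*m^2 - 48*m + 128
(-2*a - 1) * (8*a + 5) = -16*a^2 - 18*a - 5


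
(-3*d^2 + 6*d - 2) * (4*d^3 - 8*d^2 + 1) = -12*d^5 + 48*d^4 - 56*d^3 + 13*d^2 + 6*d - 2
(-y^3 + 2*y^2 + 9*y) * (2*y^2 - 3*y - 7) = -2*y^5 + 7*y^4 + 19*y^3 - 41*y^2 - 63*y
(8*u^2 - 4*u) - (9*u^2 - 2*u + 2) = -u^2 - 2*u - 2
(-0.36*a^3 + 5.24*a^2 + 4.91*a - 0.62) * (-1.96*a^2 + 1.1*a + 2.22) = 0.7056*a^5 - 10.6664*a^4 - 4.6588*a^3 + 18.249*a^2 + 10.2182*a - 1.3764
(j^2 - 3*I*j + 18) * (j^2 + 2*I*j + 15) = j^4 - I*j^3 + 39*j^2 - 9*I*j + 270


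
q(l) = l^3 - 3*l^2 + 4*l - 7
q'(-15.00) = 769.00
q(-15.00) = -4117.00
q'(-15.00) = 769.00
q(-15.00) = -4117.00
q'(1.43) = 1.55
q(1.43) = -4.49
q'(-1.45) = 19.01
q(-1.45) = -22.16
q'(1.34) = 1.35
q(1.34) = -4.62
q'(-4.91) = 105.78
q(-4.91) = -217.34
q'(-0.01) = 4.06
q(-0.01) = -7.04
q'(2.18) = 5.18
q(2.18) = -2.18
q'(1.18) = 1.10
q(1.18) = -4.81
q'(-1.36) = 17.71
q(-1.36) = -20.50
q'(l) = 3*l^2 - 6*l + 4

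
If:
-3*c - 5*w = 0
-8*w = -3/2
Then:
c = -5/16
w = 3/16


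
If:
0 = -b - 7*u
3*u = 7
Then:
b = -49/3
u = 7/3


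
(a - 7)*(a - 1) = a^2 - 8*a + 7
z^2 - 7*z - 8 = (z - 8)*(z + 1)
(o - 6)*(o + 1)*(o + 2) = o^3 - 3*o^2 - 16*o - 12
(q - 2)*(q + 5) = q^2 + 3*q - 10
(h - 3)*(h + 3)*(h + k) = h^3 + h^2*k - 9*h - 9*k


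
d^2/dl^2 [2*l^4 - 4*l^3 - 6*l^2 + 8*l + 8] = 24*l^2 - 24*l - 12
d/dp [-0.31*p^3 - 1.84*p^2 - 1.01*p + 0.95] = -0.93*p^2 - 3.68*p - 1.01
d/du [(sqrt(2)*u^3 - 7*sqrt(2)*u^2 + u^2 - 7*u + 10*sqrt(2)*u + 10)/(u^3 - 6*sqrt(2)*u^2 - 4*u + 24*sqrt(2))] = (-13*u^2 + 7*sqrt(2)*u^2 - 38*u - 42*sqrt(2) + 130)/(u^4 - 12*sqrt(2)*u^3 + 4*u^3 - 48*sqrt(2)*u^2 + 76*u^2 - 48*sqrt(2)*u + 288*u + 288)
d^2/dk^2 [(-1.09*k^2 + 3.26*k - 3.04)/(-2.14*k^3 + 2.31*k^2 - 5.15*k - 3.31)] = (9.98352800000001*k^6 - 89.5769759999999*k^5 + 191.679372*k^4 - 285.539742*k^3 + 625.461606*k^2 - 495.751092*k + 342.772566)/(9.800344*k^9 - 31.736628*k^8 + 105.012582*k^7 - 119.602023*k^6 + 154.541271*k^5 + 88.063608*k^4 - 29.335453*k^3 + 187.442652*k^2 + 169.271745*k + 36.264691)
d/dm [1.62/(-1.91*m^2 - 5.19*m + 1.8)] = (6.1884*m + 8.4078)/(1.91*m^2 + 5.19*m - 1.8)^2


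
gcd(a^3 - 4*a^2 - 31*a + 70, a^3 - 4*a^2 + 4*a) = a - 2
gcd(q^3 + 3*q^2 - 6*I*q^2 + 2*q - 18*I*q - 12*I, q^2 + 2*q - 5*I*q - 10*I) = q + 2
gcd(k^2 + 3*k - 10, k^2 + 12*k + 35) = k + 5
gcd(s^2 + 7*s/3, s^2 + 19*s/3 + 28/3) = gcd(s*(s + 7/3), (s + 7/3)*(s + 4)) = s + 7/3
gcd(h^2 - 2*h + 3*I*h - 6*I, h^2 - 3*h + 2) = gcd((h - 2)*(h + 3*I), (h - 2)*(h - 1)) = h - 2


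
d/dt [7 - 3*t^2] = -6*t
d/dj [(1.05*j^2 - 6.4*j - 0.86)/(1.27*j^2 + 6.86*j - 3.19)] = (15.331*j^2 - 4.51459999999999*j + 26.3156)/(1.6129*j^4 + 17.4244*j^3 + 38.957*j^2 - 43.7668*j + 10.1761)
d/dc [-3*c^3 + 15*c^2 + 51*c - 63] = -9*c^2 + 30*c + 51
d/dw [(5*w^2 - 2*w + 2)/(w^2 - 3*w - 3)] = (-13*w^2 - 34*w + 12)/(w^4 - 6*w^3 + 3*w^2 + 18*w + 9)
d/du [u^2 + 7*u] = 2*u + 7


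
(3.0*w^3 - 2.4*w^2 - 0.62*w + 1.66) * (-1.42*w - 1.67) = -4.26*w^4 - 1.602*w^3 + 4.8884*w^2 - 1.3218*w - 2.7722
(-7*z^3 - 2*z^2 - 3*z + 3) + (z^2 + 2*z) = -7*z^3 - z^2 - z + 3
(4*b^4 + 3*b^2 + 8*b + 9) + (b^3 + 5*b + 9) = 4*b^4 + b^3 + 3*b^2 + 13*b + 18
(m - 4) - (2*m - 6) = 2 - m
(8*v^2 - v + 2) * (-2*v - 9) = -16*v^3 - 70*v^2 + 5*v - 18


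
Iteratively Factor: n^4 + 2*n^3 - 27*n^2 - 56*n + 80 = (n + 4)*(n^3 - 2*n^2 - 19*n + 20) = (n - 5)*(n + 4)*(n^2 + 3*n - 4) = (n - 5)*(n - 1)*(n + 4)*(n + 4)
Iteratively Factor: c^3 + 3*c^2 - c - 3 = (c - 1)*(c^2 + 4*c + 3) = (c - 1)*(c + 3)*(c + 1)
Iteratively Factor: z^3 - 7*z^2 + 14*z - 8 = (z - 1)*(z^2 - 6*z + 8) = (z - 4)*(z - 1)*(z - 2)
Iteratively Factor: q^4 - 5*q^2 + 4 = (q + 2)*(q^3 - 2*q^2 - q + 2) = (q - 2)*(q + 2)*(q^2 - 1) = (q - 2)*(q - 1)*(q + 2)*(q + 1)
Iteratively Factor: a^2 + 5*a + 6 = (a + 2)*(a + 3)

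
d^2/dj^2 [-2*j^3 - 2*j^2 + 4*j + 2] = -12*j - 4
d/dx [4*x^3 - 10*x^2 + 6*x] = 12*x^2 - 20*x + 6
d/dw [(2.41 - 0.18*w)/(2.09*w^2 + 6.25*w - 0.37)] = (0.3762*w^2 - 10.0738*w - 14.9959)/(4.3681*w^4 + 26.125*w^3 + 37.5159*w^2 - 4.625*w + 0.1369)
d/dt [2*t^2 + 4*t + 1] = 4*t + 4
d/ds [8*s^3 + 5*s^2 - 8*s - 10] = 24*s^2 + 10*s - 8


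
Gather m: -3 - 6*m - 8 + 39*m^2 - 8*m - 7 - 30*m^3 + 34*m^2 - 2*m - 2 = -30*m^3 + 73*m^2 - 16*m - 20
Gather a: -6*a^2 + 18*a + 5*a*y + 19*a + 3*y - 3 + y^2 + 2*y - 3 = -6*a^2 + a*(5*y + 37) + y^2 + 5*y - 6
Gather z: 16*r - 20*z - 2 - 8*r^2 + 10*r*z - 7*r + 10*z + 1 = -8*r^2 + 9*r + z*(10*r - 10) - 1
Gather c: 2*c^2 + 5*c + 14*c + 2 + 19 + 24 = 2*c^2 + 19*c + 45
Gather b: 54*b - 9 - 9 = 54*b - 18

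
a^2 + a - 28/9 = (a - 4/3)*(a + 7/3)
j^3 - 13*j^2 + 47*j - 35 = (j - 7)*(j - 5)*(j - 1)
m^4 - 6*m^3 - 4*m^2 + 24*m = m*(m - 6)*(m - 2)*(m + 2)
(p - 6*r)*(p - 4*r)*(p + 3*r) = p^3 - 7*p^2*r - 6*p*r^2 + 72*r^3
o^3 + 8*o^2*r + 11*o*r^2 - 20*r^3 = (o - r)*(o + 4*r)*(o + 5*r)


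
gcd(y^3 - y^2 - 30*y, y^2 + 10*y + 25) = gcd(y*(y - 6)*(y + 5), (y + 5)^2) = y + 5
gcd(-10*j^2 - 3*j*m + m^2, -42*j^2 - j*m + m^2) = 1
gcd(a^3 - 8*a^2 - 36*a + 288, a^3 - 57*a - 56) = a - 8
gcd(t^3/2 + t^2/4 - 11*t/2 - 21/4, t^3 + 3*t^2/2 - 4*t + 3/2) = t + 3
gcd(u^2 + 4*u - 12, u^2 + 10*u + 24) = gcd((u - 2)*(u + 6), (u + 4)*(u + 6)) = u + 6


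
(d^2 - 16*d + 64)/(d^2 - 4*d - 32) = (d - 8)/(d + 4)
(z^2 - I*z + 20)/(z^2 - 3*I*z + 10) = (z + 4*I)/(z + 2*I)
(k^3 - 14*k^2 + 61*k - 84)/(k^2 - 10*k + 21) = k - 4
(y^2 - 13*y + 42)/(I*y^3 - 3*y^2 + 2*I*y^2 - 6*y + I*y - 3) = I*(-y^2 + 13*y - 42)/(y^3 + y^2*(2 + 3*I) + y*(1 + 6*I) + 3*I)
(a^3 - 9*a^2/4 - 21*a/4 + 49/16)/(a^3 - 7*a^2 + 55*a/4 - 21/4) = (a + 7/4)/(a - 3)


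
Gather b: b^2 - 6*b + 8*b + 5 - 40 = b^2 + 2*b - 35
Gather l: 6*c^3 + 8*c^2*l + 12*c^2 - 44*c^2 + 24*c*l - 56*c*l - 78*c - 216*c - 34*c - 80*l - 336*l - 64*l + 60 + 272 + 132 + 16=6*c^3 - 32*c^2 - 328*c + l*(8*c^2 - 32*c - 480) + 480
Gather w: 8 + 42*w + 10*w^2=10*w^2 + 42*w + 8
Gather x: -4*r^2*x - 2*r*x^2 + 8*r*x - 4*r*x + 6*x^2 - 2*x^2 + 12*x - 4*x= x^2*(4 - 2*r) + x*(-4*r^2 + 4*r + 8)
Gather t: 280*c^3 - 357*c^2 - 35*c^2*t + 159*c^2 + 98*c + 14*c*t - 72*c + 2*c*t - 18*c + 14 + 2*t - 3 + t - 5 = 280*c^3 - 198*c^2 + 8*c + t*(-35*c^2 + 16*c + 3) + 6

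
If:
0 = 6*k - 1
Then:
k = 1/6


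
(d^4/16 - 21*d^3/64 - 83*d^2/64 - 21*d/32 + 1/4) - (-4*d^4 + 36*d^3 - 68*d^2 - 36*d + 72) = 65*d^4/16 - 2325*d^3/64 + 4269*d^2/64 + 1131*d/32 - 287/4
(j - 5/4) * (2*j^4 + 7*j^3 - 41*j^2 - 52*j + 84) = 2*j^5 + 9*j^4/2 - 199*j^3/4 - 3*j^2/4 + 149*j - 105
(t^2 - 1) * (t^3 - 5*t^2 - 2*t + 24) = t^5 - 5*t^4 - 3*t^3 + 29*t^2 + 2*t - 24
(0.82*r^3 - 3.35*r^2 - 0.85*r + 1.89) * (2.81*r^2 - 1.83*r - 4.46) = 2.3042*r^5 - 10.9141*r^4 + 0.0848000000000004*r^3 + 21.8074*r^2 + 0.3323*r - 8.4294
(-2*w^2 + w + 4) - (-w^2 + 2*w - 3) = -w^2 - w + 7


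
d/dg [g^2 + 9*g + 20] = 2*g + 9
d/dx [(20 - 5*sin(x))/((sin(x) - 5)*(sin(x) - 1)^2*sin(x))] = 5*(3*sin(x)^3 - 27*sin(x)^2 + 68*sin(x) - 20)*cos(x)/((sin(x) - 5)^2*(sin(x) - 1)^3*sin(x)^2)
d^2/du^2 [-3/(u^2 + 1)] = 6*(1 - 3*u^2)/(u^2 + 1)^3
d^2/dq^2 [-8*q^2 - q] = -16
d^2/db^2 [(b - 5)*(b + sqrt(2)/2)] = 2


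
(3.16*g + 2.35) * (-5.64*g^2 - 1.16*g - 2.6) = -17.8224*g^3 - 16.9196*g^2 - 10.942*g - 6.11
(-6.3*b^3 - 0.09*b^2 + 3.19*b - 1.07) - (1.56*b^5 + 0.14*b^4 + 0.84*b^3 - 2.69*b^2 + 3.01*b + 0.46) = -1.56*b^5 - 0.14*b^4 - 7.14*b^3 + 2.6*b^2 + 0.18*b - 1.53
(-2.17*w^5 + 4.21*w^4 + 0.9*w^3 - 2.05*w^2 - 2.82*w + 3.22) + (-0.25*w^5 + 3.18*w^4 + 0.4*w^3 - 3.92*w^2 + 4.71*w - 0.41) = -2.42*w^5 + 7.39*w^4 + 1.3*w^3 - 5.97*w^2 + 1.89*w + 2.81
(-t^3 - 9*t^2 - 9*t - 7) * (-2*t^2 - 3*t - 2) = 2*t^5 + 21*t^4 + 47*t^3 + 59*t^2 + 39*t + 14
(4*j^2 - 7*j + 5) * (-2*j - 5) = -8*j^3 - 6*j^2 + 25*j - 25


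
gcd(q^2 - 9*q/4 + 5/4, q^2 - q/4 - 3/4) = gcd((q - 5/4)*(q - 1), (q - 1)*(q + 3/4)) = q - 1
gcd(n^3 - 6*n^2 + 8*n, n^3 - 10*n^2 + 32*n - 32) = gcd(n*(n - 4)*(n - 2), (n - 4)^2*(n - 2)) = n^2 - 6*n + 8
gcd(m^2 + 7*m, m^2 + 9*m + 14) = m + 7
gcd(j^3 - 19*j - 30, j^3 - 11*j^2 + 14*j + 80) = j^2 - 3*j - 10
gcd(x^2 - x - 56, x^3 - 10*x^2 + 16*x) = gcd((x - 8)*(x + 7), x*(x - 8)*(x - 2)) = x - 8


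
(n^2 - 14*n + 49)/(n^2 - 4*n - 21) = (n - 7)/(n + 3)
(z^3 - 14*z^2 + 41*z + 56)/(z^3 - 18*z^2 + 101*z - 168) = (z + 1)/(z - 3)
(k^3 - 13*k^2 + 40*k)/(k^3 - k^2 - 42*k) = (-k^2 + 13*k - 40)/(-k^2 + k + 42)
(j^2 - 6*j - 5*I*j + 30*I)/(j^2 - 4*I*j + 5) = (j - 6)/(j + I)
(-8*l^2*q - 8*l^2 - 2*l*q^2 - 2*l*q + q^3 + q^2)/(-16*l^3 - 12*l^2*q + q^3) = (q + 1)/(2*l + q)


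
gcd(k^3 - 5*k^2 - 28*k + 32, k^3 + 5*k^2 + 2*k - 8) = k^2 + 3*k - 4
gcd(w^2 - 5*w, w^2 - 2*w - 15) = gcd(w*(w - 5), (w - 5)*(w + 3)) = w - 5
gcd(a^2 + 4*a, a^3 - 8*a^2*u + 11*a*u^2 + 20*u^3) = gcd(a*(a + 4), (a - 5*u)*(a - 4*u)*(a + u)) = 1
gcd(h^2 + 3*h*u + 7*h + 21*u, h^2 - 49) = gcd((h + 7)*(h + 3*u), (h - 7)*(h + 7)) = h + 7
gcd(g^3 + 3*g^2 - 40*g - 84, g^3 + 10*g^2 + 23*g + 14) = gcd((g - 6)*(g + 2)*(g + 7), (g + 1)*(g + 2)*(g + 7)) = g^2 + 9*g + 14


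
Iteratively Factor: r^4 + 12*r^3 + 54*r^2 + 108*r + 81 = (r + 3)*(r^3 + 9*r^2 + 27*r + 27) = (r + 3)^2*(r^2 + 6*r + 9) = (r + 3)^3*(r + 3)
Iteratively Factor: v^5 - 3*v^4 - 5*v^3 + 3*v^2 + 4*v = (v + 1)*(v^4 - 4*v^3 - v^2 + 4*v) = (v + 1)^2*(v^3 - 5*v^2 + 4*v) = (v - 1)*(v + 1)^2*(v^2 - 4*v) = (v - 4)*(v - 1)*(v + 1)^2*(v)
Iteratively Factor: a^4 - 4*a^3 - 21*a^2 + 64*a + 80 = (a + 1)*(a^3 - 5*a^2 - 16*a + 80) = (a - 5)*(a + 1)*(a^2 - 16) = (a - 5)*(a + 1)*(a + 4)*(a - 4)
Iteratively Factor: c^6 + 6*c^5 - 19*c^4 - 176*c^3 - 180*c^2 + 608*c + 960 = (c + 2)*(c^5 + 4*c^4 - 27*c^3 - 122*c^2 + 64*c + 480) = (c + 2)*(c + 3)*(c^4 + c^3 - 30*c^2 - 32*c + 160) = (c - 5)*(c + 2)*(c + 3)*(c^3 + 6*c^2 - 32) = (c - 5)*(c - 2)*(c + 2)*(c + 3)*(c^2 + 8*c + 16) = (c - 5)*(c - 2)*(c + 2)*(c + 3)*(c + 4)*(c + 4)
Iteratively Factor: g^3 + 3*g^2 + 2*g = (g)*(g^2 + 3*g + 2) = g*(g + 1)*(g + 2)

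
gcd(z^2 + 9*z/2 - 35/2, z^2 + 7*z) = z + 7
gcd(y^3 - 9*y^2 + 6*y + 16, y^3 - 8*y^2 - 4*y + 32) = y^2 - 10*y + 16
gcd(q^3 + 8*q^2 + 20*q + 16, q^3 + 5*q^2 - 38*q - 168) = q + 4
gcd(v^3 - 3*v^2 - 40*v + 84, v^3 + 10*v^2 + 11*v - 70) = v - 2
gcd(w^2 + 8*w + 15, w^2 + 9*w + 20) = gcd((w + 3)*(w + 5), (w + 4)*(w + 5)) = w + 5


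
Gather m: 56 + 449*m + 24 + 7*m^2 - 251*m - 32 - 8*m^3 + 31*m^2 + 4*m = -8*m^3 + 38*m^2 + 202*m + 48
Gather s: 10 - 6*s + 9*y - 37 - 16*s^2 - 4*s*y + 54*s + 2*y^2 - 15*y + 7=-16*s^2 + s*(48 - 4*y) + 2*y^2 - 6*y - 20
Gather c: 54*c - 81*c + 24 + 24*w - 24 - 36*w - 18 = -27*c - 12*w - 18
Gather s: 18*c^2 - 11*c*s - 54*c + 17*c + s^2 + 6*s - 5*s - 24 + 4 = 18*c^2 - 37*c + s^2 + s*(1 - 11*c) - 20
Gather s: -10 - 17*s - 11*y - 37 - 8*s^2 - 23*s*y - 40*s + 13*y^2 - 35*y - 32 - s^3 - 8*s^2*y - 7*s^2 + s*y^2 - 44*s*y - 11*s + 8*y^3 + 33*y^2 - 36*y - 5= -s^3 + s^2*(-8*y - 15) + s*(y^2 - 67*y - 68) + 8*y^3 + 46*y^2 - 82*y - 84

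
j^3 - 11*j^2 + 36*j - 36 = (j - 6)*(j - 3)*(j - 2)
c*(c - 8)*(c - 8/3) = c^3 - 32*c^2/3 + 64*c/3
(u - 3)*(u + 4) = u^2 + u - 12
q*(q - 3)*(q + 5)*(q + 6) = q^4 + 8*q^3 - 3*q^2 - 90*q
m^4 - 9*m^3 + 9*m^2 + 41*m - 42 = (m - 7)*(m - 3)*(m - 1)*(m + 2)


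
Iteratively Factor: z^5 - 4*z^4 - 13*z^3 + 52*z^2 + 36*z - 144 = (z - 2)*(z^4 - 2*z^3 - 17*z^2 + 18*z + 72) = (z - 4)*(z - 2)*(z^3 + 2*z^2 - 9*z - 18) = (z - 4)*(z - 2)*(z + 3)*(z^2 - z - 6) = (z - 4)*(z - 3)*(z - 2)*(z + 3)*(z + 2)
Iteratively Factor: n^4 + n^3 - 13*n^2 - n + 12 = (n - 1)*(n^3 + 2*n^2 - 11*n - 12) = (n - 1)*(n + 1)*(n^2 + n - 12) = (n - 1)*(n + 1)*(n + 4)*(n - 3)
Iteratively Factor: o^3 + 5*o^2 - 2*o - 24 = (o - 2)*(o^2 + 7*o + 12) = (o - 2)*(o + 4)*(o + 3)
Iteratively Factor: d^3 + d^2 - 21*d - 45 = (d + 3)*(d^2 - 2*d - 15) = (d - 5)*(d + 3)*(d + 3)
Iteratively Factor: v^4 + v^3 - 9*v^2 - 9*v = (v)*(v^3 + v^2 - 9*v - 9) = v*(v - 3)*(v^2 + 4*v + 3) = v*(v - 3)*(v + 3)*(v + 1)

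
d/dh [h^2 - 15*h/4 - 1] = 2*h - 15/4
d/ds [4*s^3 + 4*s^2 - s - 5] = 12*s^2 + 8*s - 1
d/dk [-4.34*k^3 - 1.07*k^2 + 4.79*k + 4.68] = -13.02*k^2 - 2.14*k + 4.79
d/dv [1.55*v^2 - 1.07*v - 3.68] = 3.1*v - 1.07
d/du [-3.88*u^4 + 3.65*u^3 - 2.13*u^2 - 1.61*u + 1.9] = -15.52*u^3 + 10.95*u^2 - 4.26*u - 1.61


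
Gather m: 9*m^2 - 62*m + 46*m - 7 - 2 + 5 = 9*m^2 - 16*m - 4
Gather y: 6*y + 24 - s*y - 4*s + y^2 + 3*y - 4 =-4*s + y^2 + y*(9 - s) + 20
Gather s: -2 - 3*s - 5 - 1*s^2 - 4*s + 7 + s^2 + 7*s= 0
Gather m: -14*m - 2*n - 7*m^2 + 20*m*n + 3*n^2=-7*m^2 + m*(20*n - 14) + 3*n^2 - 2*n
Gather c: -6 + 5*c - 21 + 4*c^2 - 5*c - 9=4*c^2 - 36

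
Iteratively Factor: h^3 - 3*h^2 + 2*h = (h - 1)*(h^2 - 2*h) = (h - 2)*(h - 1)*(h)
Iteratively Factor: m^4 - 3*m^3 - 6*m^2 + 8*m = (m)*(m^3 - 3*m^2 - 6*m + 8) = m*(m + 2)*(m^2 - 5*m + 4) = m*(m - 1)*(m + 2)*(m - 4)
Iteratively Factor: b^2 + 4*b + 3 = (b + 3)*(b + 1)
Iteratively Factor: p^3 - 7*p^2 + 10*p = (p - 5)*(p^2 - 2*p) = p*(p - 5)*(p - 2)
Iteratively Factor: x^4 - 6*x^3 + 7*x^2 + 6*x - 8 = (x - 2)*(x^3 - 4*x^2 - x + 4) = (x - 2)*(x + 1)*(x^2 - 5*x + 4) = (x - 2)*(x - 1)*(x + 1)*(x - 4)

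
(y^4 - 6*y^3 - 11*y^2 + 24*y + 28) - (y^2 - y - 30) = y^4 - 6*y^3 - 12*y^2 + 25*y + 58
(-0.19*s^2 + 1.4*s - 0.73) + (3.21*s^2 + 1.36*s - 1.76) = 3.02*s^2 + 2.76*s - 2.49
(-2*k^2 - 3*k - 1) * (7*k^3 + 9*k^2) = -14*k^5 - 39*k^4 - 34*k^3 - 9*k^2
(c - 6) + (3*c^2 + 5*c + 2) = 3*c^2 + 6*c - 4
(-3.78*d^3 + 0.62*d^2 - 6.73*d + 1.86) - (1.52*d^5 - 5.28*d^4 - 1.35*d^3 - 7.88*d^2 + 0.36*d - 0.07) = -1.52*d^5 + 5.28*d^4 - 2.43*d^3 + 8.5*d^2 - 7.09*d + 1.93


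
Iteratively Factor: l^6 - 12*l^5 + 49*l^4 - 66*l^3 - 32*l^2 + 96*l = (l)*(l^5 - 12*l^4 + 49*l^3 - 66*l^2 - 32*l + 96) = l*(l - 3)*(l^4 - 9*l^3 + 22*l^2 - 32) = l*(l - 3)*(l - 2)*(l^3 - 7*l^2 + 8*l + 16) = l*(l - 4)*(l - 3)*(l - 2)*(l^2 - 3*l - 4) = l*(l - 4)^2*(l - 3)*(l - 2)*(l + 1)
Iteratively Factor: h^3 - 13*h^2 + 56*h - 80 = (h - 4)*(h^2 - 9*h + 20) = (h - 5)*(h - 4)*(h - 4)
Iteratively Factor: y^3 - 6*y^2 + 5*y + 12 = (y + 1)*(y^2 - 7*y + 12) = (y - 3)*(y + 1)*(y - 4)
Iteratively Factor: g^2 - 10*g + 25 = (g - 5)*(g - 5)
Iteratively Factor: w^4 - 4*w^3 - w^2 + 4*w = (w - 4)*(w^3 - w) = w*(w - 4)*(w^2 - 1) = w*(w - 4)*(w + 1)*(w - 1)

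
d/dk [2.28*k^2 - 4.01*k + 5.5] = 4.56*k - 4.01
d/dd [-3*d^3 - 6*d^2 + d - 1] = -9*d^2 - 12*d + 1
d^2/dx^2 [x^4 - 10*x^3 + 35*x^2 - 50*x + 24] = 12*x^2 - 60*x + 70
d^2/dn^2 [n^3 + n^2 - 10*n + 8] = 6*n + 2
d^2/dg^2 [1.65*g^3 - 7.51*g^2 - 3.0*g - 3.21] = 9.9*g - 15.02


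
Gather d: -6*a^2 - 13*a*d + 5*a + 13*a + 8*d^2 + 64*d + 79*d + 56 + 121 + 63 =-6*a^2 + 18*a + 8*d^2 + d*(143 - 13*a) + 240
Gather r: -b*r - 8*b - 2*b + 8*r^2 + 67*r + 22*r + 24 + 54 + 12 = -10*b + 8*r^2 + r*(89 - b) + 90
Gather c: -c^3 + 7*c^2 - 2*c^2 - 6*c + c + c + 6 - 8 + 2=-c^3 + 5*c^2 - 4*c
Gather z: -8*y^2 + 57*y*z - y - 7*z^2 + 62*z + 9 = -8*y^2 - y - 7*z^2 + z*(57*y + 62) + 9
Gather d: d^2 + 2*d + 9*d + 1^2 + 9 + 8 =d^2 + 11*d + 18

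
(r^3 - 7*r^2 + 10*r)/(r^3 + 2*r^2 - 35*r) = (r - 2)/(r + 7)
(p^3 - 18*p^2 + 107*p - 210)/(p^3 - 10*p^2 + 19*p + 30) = (p - 7)/(p + 1)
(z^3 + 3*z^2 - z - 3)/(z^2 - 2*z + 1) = (z^2 + 4*z + 3)/(z - 1)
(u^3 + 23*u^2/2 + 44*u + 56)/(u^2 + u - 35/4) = 2*(u^2 + 8*u + 16)/(2*u - 5)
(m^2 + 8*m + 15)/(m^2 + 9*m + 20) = (m + 3)/(m + 4)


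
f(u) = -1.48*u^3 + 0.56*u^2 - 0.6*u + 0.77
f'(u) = -4.44*u^2 + 1.12*u - 0.6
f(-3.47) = 71.43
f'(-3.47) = -57.95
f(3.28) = -47.40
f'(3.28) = -44.69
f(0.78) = -0.06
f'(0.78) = -2.43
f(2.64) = -24.14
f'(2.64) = -28.59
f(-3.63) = 81.12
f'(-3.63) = -63.17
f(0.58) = 0.32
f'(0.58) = -1.44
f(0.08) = 0.72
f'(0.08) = -0.54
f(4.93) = -165.92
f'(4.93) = -102.99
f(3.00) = -35.95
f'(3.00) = -37.20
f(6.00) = -302.35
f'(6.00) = -153.72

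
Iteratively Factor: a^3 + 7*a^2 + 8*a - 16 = (a - 1)*(a^2 + 8*a + 16) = (a - 1)*(a + 4)*(a + 4)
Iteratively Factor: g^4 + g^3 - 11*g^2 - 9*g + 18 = (g + 3)*(g^3 - 2*g^2 - 5*g + 6) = (g + 2)*(g + 3)*(g^2 - 4*g + 3) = (g - 1)*(g + 2)*(g + 3)*(g - 3)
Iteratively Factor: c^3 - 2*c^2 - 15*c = (c + 3)*(c^2 - 5*c) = (c - 5)*(c + 3)*(c)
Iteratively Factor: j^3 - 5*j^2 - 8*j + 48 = (j + 3)*(j^2 - 8*j + 16) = (j - 4)*(j + 3)*(j - 4)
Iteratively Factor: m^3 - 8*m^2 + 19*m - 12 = (m - 1)*(m^2 - 7*m + 12) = (m - 3)*(m - 1)*(m - 4)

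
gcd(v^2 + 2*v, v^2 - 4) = v + 2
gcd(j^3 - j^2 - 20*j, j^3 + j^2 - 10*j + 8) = j + 4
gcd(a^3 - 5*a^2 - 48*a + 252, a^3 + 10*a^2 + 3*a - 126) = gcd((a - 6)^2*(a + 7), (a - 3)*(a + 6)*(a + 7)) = a + 7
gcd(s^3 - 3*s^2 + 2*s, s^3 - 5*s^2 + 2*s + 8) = s - 2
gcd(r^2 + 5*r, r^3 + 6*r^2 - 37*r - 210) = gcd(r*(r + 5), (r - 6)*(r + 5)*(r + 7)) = r + 5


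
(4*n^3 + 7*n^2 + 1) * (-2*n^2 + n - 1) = -8*n^5 - 10*n^4 + 3*n^3 - 9*n^2 + n - 1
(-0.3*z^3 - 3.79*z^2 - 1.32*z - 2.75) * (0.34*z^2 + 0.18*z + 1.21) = -0.102*z^5 - 1.3426*z^4 - 1.494*z^3 - 5.7585*z^2 - 2.0922*z - 3.3275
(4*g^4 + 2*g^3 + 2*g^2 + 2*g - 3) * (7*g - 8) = 28*g^5 - 18*g^4 - 2*g^3 - 2*g^2 - 37*g + 24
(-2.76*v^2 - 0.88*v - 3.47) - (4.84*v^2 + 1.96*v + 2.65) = -7.6*v^2 - 2.84*v - 6.12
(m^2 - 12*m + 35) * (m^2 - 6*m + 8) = m^4 - 18*m^3 + 115*m^2 - 306*m + 280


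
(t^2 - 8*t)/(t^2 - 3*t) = (t - 8)/(t - 3)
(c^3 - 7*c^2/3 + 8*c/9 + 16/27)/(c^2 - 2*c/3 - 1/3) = (9*c^2 - 24*c + 16)/(9*(c - 1))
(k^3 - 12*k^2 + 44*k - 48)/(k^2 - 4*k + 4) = (k^2 - 10*k + 24)/(k - 2)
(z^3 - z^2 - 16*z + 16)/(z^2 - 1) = (z^2 - 16)/(z + 1)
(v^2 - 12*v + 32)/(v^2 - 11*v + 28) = (v - 8)/(v - 7)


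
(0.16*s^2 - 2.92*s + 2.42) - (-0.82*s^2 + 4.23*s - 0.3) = 0.98*s^2 - 7.15*s + 2.72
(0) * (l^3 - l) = 0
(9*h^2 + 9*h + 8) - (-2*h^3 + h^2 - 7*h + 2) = 2*h^3 + 8*h^2 + 16*h + 6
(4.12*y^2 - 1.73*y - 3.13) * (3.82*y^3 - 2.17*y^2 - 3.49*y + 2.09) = 15.7384*y^5 - 15.549*y^4 - 22.5813*y^3 + 21.4406*y^2 + 7.308*y - 6.5417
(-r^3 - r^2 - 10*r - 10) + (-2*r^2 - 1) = -r^3 - 3*r^2 - 10*r - 11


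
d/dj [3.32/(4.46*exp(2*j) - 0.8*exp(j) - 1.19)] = (2.656 - 29.6144*exp(j))*exp(j)/(-4.46*exp(2*j) + 0.8*exp(j) + 1.19)^2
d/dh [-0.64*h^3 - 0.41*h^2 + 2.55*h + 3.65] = -1.92*h^2 - 0.82*h + 2.55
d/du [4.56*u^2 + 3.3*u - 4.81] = 9.12*u + 3.3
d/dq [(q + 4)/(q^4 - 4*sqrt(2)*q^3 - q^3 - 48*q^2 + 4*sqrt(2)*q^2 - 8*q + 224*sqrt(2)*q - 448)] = (q^4 - 4*sqrt(2)*q^3 - q^3 - 48*q^2 + 4*sqrt(2)*q^2 - 8*q + 224*sqrt(2)*q + (q + 4)*(-4*q^3 + 3*q^2 + 12*sqrt(2)*q^2 - 8*sqrt(2)*q + 96*q - 224*sqrt(2) + 8) - 448)/(-q^4 + q^3 + 4*sqrt(2)*q^3 - 4*sqrt(2)*q^2 + 48*q^2 - 224*sqrt(2)*q + 8*q + 448)^2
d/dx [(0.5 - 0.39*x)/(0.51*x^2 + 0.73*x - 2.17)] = (0.1989*x^2 - 0.51*x + 0.4813)/(0.2601*x^4 + 0.7446*x^3 - 1.6805*x^2 - 3.1682*x + 4.7089)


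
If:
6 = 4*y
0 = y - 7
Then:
No Solution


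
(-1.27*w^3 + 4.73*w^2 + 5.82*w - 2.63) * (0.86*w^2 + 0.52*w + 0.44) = -1.0922*w^5 + 3.4074*w^4 + 6.906*w^3 + 2.8458*w^2 + 1.1932*w - 1.1572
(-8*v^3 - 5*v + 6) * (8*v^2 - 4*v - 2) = -64*v^5 + 32*v^4 - 24*v^3 + 68*v^2 - 14*v - 12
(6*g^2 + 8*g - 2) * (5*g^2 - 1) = 30*g^4 + 40*g^3 - 16*g^2 - 8*g + 2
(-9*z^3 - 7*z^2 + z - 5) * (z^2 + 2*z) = -9*z^5 - 25*z^4 - 13*z^3 - 3*z^2 - 10*z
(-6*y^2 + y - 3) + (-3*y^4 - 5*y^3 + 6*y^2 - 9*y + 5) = -3*y^4 - 5*y^3 - 8*y + 2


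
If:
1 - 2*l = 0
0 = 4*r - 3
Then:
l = 1/2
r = 3/4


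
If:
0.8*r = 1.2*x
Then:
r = 1.5*x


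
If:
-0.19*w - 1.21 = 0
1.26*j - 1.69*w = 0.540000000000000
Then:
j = -8.11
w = -6.37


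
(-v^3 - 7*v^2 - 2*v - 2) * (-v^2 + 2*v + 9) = v^5 + 5*v^4 - 21*v^3 - 65*v^2 - 22*v - 18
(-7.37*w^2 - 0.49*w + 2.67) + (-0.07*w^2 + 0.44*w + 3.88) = -7.44*w^2 - 0.05*w + 6.55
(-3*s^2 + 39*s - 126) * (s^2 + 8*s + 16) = -3*s^4 + 15*s^3 + 138*s^2 - 384*s - 2016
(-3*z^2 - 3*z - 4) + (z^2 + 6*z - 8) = -2*z^2 + 3*z - 12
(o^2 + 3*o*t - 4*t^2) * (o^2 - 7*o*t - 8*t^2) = o^4 - 4*o^3*t - 33*o^2*t^2 + 4*o*t^3 + 32*t^4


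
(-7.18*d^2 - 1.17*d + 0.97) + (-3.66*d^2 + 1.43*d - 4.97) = -10.84*d^2 + 0.26*d - 4.0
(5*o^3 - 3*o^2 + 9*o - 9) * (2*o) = 10*o^4 - 6*o^3 + 18*o^2 - 18*o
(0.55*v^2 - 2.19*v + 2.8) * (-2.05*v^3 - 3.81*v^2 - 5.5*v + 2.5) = -1.1275*v^5 + 2.394*v^4 - 0.421100000000001*v^3 + 2.752*v^2 - 20.875*v + 7.0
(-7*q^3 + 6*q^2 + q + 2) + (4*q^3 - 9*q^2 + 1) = -3*q^3 - 3*q^2 + q + 3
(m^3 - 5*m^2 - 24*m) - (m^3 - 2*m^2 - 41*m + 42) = -3*m^2 + 17*m - 42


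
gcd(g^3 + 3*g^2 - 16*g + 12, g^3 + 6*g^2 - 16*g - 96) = g + 6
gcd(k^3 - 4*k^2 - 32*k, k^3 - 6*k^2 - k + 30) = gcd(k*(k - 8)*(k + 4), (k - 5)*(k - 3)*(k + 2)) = 1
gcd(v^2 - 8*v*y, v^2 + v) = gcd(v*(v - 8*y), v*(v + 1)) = v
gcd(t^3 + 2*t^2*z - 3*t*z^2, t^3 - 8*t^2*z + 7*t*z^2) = -t^2 + t*z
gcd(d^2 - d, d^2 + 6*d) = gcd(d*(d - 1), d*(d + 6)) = d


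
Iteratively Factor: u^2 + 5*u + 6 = (u + 2)*(u + 3)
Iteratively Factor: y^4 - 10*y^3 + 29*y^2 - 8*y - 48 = (y - 3)*(y^3 - 7*y^2 + 8*y + 16) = (y - 4)*(y - 3)*(y^2 - 3*y - 4) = (y - 4)*(y - 3)*(y + 1)*(y - 4)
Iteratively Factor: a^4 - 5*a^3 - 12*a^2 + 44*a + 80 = (a + 2)*(a^3 - 7*a^2 + 2*a + 40) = (a - 5)*(a + 2)*(a^2 - 2*a - 8) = (a - 5)*(a + 2)^2*(a - 4)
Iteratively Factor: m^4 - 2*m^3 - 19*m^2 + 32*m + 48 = (m - 4)*(m^3 + 2*m^2 - 11*m - 12) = (m - 4)*(m - 3)*(m^2 + 5*m + 4) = (m - 4)*(m - 3)*(m + 4)*(m + 1)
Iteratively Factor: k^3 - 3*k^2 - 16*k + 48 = (k + 4)*(k^2 - 7*k + 12) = (k - 4)*(k + 4)*(k - 3)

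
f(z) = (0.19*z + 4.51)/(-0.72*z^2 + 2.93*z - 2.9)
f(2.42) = -191.09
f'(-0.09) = -1.43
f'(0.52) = -4.19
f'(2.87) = 33.78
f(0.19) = -1.92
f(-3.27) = -0.19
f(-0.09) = -1.42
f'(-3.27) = -0.08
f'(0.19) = -2.23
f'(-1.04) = -0.45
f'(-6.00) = -0.02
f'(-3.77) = -0.06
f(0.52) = -2.93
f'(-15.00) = -0.00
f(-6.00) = -0.07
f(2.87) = -11.99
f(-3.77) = -0.16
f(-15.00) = -0.01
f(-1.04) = -0.64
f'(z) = (0.19*z + 4.51)*(1.44*z - 2.93)/(-0.72*z^2 + 2.93*z - 2.9)^2 + 0.19/(-0.72*z^2 + 2.93*z - 2.9)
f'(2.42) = 4068.95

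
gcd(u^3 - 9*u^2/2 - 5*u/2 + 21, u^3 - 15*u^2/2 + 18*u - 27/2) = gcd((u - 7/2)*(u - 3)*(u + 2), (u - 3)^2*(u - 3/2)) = u - 3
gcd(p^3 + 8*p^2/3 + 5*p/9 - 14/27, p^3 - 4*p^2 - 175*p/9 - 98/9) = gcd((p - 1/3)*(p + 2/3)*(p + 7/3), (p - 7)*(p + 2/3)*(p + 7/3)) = p^2 + 3*p + 14/9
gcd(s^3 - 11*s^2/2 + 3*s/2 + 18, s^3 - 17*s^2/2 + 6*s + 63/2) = s^2 - 3*s/2 - 9/2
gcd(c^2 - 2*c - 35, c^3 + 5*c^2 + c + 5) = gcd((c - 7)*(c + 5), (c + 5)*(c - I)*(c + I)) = c + 5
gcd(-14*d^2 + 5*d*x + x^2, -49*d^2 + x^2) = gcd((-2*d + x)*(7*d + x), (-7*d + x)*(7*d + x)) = 7*d + x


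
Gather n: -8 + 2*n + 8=2*n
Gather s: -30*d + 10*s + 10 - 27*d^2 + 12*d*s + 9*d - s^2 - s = -27*d^2 - 21*d - s^2 + s*(12*d + 9) + 10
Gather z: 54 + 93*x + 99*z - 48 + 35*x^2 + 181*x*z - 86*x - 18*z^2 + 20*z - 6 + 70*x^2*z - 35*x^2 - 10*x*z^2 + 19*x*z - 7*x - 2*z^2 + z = z^2*(-10*x - 20) + z*(70*x^2 + 200*x + 120)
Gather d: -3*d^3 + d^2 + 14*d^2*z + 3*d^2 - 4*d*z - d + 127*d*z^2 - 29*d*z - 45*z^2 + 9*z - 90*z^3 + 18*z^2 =-3*d^3 + d^2*(14*z + 4) + d*(127*z^2 - 33*z - 1) - 90*z^3 - 27*z^2 + 9*z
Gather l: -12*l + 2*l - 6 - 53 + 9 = -10*l - 50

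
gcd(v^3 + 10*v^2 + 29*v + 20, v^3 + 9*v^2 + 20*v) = v^2 + 9*v + 20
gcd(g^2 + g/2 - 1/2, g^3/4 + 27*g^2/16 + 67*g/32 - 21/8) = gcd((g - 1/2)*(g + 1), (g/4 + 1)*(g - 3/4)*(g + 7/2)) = 1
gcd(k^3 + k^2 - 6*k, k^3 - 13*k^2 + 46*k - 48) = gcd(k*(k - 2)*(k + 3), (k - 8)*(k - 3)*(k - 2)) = k - 2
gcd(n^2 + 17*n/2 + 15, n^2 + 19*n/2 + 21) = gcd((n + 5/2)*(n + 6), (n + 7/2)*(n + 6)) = n + 6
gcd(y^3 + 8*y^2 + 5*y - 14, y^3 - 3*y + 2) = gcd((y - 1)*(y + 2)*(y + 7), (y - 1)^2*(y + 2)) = y^2 + y - 2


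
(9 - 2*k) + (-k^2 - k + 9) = -k^2 - 3*k + 18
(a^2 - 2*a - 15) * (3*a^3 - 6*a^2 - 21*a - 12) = 3*a^5 - 12*a^4 - 54*a^3 + 120*a^2 + 339*a + 180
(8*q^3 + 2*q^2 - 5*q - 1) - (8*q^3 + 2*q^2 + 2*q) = -7*q - 1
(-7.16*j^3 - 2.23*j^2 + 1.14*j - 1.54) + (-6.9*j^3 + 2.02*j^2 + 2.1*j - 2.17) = -14.06*j^3 - 0.21*j^2 + 3.24*j - 3.71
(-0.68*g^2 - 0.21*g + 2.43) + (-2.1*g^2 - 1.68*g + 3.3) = -2.78*g^2 - 1.89*g + 5.73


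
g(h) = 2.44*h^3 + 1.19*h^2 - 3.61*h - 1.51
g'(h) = 7.32*h^2 + 2.38*h - 3.61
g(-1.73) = -4.34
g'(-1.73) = 14.18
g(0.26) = -2.33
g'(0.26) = -2.50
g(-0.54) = 0.40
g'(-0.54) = -2.76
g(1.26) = 0.71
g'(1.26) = 11.01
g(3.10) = 71.42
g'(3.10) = 74.11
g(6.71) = 765.00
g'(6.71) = 341.94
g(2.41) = 30.86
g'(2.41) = 44.64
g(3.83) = 139.20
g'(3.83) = 112.88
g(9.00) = 1841.15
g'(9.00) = 610.73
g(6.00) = 546.71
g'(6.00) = 274.19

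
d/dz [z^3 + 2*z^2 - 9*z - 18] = 3*z^2 + 4*z - 9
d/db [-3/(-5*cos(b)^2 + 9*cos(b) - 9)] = 3*(10*cos(b) - 9)*sin(b)/(5*cos(b)^2 - 9*cos(b) + 9)^2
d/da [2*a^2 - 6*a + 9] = 4*a - 6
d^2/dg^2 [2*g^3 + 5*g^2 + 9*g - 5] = 12*g + 10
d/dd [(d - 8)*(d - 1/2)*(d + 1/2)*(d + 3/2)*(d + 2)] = 5*d^4 - 18*d^3 - 303*d^2/4 - 183*d/4 + 25/4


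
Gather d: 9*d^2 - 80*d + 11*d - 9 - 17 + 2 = 9*d^2 - 69*d - 24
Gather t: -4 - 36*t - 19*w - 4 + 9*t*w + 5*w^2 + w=t*(9*w - 36) + 5*w^2 - 18*w - 8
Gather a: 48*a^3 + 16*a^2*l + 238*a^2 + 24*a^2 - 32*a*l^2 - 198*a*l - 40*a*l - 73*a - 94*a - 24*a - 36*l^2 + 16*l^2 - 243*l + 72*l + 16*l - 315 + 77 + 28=48*a^3 + a^2*(16*l + 262) + a*(-32*l^2 - 238*l - 191) - 20*l^2 - 155*l - 210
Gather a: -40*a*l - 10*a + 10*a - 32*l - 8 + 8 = -40*a*l - 32*l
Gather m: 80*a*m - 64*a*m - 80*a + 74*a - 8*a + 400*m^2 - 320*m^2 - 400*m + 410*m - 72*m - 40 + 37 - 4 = -14*a + 80*m^2 + m*(16*a - 62) - 7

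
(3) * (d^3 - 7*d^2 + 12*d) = 3*d^3 - 21*d^2 + 36*d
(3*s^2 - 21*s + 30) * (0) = 0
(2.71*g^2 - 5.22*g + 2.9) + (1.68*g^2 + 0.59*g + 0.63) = 4.39*g^2 - 4.63*g + 3.53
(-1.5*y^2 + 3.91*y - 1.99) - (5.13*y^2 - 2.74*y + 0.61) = -6.63*y^2 + 6.65*y - 2.6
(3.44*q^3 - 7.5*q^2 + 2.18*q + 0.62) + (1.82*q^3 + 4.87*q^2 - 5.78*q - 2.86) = 5.26*q^3 - 2.63*q^2 - 3.6*q - 2.24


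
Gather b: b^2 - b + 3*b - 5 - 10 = b^2 + 2*b - 15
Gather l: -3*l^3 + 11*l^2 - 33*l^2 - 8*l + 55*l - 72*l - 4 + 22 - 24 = -3*l^3 - 22*l^2 - 25*l - 6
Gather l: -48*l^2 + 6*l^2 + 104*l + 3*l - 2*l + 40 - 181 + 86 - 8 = -42*l^2 + 105*l - 63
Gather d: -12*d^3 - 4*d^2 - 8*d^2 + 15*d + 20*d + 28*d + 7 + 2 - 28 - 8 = -12*d^3 - 12*d^2 + 63*d - 27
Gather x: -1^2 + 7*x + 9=7*x + 8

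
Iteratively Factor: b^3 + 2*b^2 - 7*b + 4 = (b - 1)*(b^2 + 3*b - 4) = (b - 1)^2*(b + 4)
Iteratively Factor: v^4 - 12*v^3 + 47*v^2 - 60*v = (v - 3)*(v^3 - 9*v^2 + 20*v) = v*(v - 3)*(v^2 - 9*v + 20) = v*(v - 4)*(v - 3)*(v - 5)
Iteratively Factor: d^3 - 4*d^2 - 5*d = (d - 5)*(d^2 + d) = d*(d - 5)*(d + 1)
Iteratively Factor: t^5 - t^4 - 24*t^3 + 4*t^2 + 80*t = (t + 2)*(t^4 - 3*t^3 - 18*t^2 + 40*t) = t*(t + 2)*(t^3 - 3*t^2 - 18*t + 40) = t*(t + 2)*(t + 4)*(t^2 - 7*t + 10) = t*(t - 5)*(t + 2)*(t + 4)*(t - 2)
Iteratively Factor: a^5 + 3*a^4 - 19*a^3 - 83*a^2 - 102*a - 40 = (a + 4)*(a^4 - a^3 - 15*a^2 - 23*a - 10) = (a + 2)*(a + 4)*(a^3 - 3*a^2 - 9*a - 5) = (a + 1)*(a + 2)*(a + 4)*(a^2 - 4*a - 5) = (a - 5)*(a + 1)*(a + 2)*(a + 4)*(a + 1)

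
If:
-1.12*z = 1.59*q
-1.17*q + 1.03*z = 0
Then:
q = 0.00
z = 0.00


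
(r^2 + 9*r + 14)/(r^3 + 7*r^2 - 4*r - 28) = 1/(r - 2)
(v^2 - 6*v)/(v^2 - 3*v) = (v - 6)/(v - 3)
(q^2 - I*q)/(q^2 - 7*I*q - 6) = q/(q - 6*I)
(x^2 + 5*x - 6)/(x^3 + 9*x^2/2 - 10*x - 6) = 2*(x - 1)/(2*x^2 - 3*x - 2)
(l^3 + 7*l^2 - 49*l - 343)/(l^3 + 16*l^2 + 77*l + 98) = (l - 7)/(l + 2)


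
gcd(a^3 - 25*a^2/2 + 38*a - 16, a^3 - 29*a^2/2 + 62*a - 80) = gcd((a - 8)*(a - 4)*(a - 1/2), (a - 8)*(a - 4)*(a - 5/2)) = a^2 - 12*a + 32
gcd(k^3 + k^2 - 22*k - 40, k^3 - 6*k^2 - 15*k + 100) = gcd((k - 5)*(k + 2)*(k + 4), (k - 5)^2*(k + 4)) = k^2 - k - 20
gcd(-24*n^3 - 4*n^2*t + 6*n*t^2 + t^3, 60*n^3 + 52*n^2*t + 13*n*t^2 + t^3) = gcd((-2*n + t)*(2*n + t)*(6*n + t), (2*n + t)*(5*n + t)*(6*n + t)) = 12*n^2 + 8*n*t + t^2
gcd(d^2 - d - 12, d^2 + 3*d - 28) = d - 4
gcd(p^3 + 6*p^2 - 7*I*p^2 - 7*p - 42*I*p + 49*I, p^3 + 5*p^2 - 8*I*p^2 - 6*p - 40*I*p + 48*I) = p - 1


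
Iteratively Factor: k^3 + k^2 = (k)*(k^2 + k) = k*(k + 1)*(k)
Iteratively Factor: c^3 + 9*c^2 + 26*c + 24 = (c + 2)*(c^2 + 7*c + 12) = (c + 2)*(c + 3)*(c + 4)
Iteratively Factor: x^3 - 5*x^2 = (x)*(x^2 - 5*x) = x*(x - 5)*(x)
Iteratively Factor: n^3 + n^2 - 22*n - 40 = (n + 4)*(n^2 - 3*n - 10) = (n - 5)*(n + 4)*(n + 2)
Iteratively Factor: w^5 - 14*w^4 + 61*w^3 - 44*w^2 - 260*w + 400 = (w + 2)*(w^4 - 16*w^3 + 93*w^2 - 230*w + 200) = (w - 2)*(w + 2)*(w^3 - 14*w^2 + 65*w - 100) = (w - 5)*(w - 2)*(w + 2)*(w^2 - 9*w + 20) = (w - 5)*(w - 4)*(w - 2)*(w + 2)*(w - 5)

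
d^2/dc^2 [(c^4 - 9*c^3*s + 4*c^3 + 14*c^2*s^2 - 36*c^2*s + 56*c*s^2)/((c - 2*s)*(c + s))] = 2*(c^3 + 3*c^2*s + 3*c*s^2 - 7*s^3 + 32*s^2)/(c^3 + 3*c^2*s + 3*c*s^2 + s^3)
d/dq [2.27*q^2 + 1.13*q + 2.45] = 4.54*q + 1.13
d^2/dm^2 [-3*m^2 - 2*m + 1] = -6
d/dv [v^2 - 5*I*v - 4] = 2*v - 5*I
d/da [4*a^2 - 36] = 8*a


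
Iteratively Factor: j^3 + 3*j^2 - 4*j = (j - 1)*(j^2 + 4*j) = (j - 1)*(j + 4)*(j)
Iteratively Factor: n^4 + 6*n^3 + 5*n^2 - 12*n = (n + 4)*(n^3 + 2*n^2 - 3*n) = (n + 3)*(n + 4)*(n^2 - n) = (n - 1)*(n + 3)*(n + 4)*(n)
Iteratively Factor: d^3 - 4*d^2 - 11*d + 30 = (d - 5)*(d^2 + d - 6) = (d - 5)*(d - 2)*(d + 3)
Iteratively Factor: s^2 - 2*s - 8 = (s + 2)*(s - 4)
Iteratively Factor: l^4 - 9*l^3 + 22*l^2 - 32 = (l + 1)*(l^3 - 10*l^2 + 32*l - 32) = (l - 4)*(l + 1)*(l^2 - 6*l + 8) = (l - 4)^2*(l + 1)*(l - 2)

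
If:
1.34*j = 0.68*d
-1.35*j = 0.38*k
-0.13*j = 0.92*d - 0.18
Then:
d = 0.18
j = 0.09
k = -0.33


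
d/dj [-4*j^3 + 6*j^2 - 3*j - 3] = -12*j^2 + 12*j - 3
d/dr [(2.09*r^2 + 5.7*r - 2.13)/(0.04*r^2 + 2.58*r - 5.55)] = (5.1642*r^2 - 23.0286*r - 26.1396)/(0.0016*r^4 + 0.2064*r^3 + 6.2124*r^2 - 28.638*r + 30.8025)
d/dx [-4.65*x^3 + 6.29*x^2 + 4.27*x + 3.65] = -13.95*x^2 + 12.58*x + 4.27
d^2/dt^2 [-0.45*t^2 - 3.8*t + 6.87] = -0.900000000000000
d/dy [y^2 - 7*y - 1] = 2*y - 7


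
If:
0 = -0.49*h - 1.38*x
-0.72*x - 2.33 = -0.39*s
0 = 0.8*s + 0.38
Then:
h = 9.84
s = -0.48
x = -3.49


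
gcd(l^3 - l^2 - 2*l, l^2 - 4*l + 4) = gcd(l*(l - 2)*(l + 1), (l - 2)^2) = l - 2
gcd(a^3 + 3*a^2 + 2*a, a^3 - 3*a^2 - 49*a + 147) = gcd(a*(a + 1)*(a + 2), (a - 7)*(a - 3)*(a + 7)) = 1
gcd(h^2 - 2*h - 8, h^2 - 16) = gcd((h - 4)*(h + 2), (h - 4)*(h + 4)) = h - 4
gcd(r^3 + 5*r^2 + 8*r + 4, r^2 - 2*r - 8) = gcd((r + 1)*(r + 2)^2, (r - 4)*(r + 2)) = r + 2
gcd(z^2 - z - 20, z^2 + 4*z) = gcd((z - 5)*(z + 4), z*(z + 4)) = z + 4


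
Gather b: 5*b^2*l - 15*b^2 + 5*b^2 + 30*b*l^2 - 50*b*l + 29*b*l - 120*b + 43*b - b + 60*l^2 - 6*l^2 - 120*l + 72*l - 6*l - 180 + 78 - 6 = b^2*(5*l - 10) + b*(30*l^2 - 21*l - 78) + 54*l^2 - 54*l - 108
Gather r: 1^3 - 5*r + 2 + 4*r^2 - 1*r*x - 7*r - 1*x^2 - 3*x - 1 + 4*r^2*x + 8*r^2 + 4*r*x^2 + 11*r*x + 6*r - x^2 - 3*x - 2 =r^2*(4*x + 12) + r*(4*x^2 + 10*x - 6) - 2*x^2 - 6*x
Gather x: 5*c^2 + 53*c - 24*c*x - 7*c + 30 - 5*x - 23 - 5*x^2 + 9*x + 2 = 5*c^2 + 46*c - 5*x^2 + x*(4 - 24*c) + 9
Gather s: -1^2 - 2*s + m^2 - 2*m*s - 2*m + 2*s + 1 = m^2 - 2*m*s - 2*m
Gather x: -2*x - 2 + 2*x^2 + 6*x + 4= 2*x^2 + 4*x + 2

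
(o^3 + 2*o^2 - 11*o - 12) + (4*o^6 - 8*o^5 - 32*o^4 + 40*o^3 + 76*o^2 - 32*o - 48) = 4*o^6 - 8*o^5 - 32*o^4 + 41*o^3 + 78*o^2 - 43*o - 60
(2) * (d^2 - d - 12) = 2*d^2 - 2*d - 24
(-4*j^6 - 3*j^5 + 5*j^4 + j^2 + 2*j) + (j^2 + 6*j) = -4*j^6 - 3*j^5 + 5*j^4 + 2*j^2 + 8*j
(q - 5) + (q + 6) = 2*q + 1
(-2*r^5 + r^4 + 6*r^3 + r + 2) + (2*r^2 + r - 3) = -2*r^5 + r^4 + 6*r^3 + 2*r^2 + 2*r - 1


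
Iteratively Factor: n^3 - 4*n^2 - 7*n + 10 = (n + 2)*(n^2 - 6*n + 5) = (n - 1)*(n + 2)*(n - 5)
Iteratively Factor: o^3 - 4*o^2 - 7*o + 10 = (o - 5)*(o^2 + o - 2) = (o - 5)*(o - 1)*(o + 2)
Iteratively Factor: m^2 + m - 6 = (m - 2)*(m + 3)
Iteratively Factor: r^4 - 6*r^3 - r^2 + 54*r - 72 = (r - 4)*(r^3 - 2*r^2 - 9*r + 18) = (r - 4)*(r - 2)*(r^2 - 9) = (r - 4)*(r - 2)*(r + 3)*(r - 3)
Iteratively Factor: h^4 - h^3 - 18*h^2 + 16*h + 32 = (h + 4)*(h^3 - 5*h^2 + 2*h + 8) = (h - 2)*(h + 4)*(h^2 - 3*h - 4) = (h - 4)*(h - 2)*(h + 4)*(h + 1)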